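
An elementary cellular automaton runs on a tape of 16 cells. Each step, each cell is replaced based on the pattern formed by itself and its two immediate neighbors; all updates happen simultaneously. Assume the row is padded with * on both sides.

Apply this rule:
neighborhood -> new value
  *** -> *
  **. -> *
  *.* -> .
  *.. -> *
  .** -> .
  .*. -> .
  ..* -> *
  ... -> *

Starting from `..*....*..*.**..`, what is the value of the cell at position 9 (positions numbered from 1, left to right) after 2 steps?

.

**.****.**...***
**..***..****.**
position 9 holds .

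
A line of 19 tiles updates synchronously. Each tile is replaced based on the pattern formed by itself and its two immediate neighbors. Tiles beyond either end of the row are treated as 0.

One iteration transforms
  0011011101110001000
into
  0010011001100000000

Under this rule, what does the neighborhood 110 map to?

At position 3 the neighborhood is 110; the next row has 0 there.

0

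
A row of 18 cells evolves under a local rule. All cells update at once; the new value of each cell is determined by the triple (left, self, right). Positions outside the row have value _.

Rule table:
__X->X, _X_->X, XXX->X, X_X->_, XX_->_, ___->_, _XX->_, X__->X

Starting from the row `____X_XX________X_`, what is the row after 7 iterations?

iteration 1: ___XX___X______XXX
iteration 2: __X__X_XXX____X_X_
iteration 3: _XXXXX__X_X__XX_XX
iteration 4: X_XXX_XXX_XXX_____
iteration 5: X__X___X___X_X____
iteration 6: XXXXX_XXX_XX_XX___
iteration 7: _XXX___X_______X__

_XXX___X_______X__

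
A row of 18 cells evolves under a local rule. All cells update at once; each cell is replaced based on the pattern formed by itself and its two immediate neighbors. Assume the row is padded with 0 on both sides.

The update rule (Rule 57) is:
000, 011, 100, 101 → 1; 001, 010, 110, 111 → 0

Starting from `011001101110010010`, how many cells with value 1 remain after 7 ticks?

8

010101011001001001
001010110100100100
100101101010010011
010011010101001010
001010101010100101
100101010101010010
010010101010101001
count of 1: 8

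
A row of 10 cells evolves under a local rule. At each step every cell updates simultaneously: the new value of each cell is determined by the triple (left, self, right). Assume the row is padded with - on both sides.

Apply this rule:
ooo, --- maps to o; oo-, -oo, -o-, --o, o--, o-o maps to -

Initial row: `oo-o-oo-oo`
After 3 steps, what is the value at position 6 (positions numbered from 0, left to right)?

----------
oooooooooo
-oooooooo-
position 6 holds o

o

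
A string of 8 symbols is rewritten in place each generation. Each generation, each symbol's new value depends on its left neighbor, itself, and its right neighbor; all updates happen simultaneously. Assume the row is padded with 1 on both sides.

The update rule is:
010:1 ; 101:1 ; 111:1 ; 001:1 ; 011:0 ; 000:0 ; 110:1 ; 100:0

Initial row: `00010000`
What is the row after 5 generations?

11111101

00110001
01010010
11110111
11111011
11111101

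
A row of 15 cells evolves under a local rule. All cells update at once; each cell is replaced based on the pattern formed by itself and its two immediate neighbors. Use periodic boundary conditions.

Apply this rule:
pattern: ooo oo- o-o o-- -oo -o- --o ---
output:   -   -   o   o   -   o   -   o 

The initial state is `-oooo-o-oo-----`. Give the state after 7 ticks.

--ooo-oooooo---

-----ooo--ooooo
oooo----o------
----ooo-oooooo-
ooo----o------o
---ooo-oooooo--
oo----o------oo
--ooo-oooooo---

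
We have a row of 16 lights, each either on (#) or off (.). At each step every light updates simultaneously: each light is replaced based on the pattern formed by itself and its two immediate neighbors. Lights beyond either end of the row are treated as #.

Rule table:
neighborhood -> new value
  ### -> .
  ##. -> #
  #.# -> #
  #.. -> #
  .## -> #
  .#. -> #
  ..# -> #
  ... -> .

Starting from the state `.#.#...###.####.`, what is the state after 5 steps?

#####.##.###..##
....######.####.
#..##....###..##
######..##.####.
.....#######..##

.....#######..##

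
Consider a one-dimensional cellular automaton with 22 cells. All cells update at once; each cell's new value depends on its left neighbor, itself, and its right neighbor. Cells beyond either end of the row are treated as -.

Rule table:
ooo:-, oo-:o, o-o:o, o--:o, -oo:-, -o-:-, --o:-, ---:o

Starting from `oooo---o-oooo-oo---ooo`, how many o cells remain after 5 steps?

---ooo--o---oo-ooo---o
oo---oo--oo--oo--ooo--
-ooo--oo--oo--oo---ooo
---oo--oo--oo--ooo---o
oo--oo--oo--oo---ooo--
count of o: 11

11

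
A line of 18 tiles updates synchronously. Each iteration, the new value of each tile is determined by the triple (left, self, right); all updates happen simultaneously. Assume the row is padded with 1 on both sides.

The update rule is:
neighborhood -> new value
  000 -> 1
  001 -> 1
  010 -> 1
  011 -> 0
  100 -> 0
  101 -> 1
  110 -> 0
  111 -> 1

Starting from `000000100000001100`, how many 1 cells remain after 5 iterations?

13

011111101111110001
101111010111100110
010110111011001001
111001010100011010
110011111101100111
count of 1: 13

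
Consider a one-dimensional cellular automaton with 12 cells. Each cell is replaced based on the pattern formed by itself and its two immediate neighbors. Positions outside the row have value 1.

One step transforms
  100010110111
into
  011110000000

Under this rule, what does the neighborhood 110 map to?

0

At position 0 the neighborhood is 110; the next row has 0 there.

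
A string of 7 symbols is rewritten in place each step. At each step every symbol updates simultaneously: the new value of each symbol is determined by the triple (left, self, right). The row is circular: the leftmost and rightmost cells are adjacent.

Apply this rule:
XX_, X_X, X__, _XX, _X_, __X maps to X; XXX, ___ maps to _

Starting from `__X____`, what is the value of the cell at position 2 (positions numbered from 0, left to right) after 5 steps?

_XXX___
XX_XX__
XXXXXXX
_______
_______
position 2 holds _

_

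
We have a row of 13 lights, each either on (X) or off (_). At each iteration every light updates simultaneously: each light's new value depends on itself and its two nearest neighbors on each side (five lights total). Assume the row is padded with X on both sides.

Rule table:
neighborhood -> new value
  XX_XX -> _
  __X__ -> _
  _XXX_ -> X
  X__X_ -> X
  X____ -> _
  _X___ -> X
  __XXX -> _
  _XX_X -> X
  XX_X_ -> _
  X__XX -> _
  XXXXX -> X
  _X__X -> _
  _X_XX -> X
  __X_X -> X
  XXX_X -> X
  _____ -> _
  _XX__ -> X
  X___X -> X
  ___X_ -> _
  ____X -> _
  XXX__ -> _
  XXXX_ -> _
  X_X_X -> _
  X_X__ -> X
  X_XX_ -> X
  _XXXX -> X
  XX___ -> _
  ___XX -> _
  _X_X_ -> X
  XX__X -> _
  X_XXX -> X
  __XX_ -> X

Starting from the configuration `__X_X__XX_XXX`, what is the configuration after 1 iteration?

_XXXX__XX_XXX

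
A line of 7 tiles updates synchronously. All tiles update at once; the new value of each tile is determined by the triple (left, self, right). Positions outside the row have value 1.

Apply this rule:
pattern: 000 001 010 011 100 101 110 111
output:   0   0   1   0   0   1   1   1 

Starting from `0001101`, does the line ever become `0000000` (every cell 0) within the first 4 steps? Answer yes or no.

yes

0000110
0000011
0000001
0000000
all cells are 0 at step 4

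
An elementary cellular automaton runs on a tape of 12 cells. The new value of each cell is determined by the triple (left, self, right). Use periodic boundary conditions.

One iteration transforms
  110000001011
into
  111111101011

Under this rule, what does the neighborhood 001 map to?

At position 7 the neighborhood is 001; the next row has 0 there.

0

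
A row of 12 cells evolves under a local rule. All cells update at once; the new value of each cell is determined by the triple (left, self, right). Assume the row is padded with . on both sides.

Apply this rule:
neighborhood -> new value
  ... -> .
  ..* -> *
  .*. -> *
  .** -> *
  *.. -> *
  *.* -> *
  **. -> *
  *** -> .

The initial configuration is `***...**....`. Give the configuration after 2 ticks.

******..**..

*.**.****...
******..**..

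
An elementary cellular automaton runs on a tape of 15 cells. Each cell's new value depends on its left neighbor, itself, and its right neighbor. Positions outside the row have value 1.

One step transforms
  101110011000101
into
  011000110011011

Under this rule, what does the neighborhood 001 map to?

At position 6 the neighborhood is 001; the next row has 1 there.

1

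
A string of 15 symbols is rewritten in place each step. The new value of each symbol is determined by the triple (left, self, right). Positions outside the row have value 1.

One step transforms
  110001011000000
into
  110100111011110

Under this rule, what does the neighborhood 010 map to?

At position 5 the neighborhood is 010; the next row has 0 there.

0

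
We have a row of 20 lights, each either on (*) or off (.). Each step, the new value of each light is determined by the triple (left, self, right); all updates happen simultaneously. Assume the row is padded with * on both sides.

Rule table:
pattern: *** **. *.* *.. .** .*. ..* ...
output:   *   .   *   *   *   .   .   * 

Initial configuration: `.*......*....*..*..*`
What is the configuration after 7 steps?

step 1: *.*****..***..*..*.*
step 2: .*****.*.**.*..*..**
step 3: *****.*.**.*.*..*.**
step 4: ****.*.**.*.*.*..***
step 5: ***.*.**.*.*.*.*.***
step 6: **.*.**.*.*.*.*.****
step 7: *.*.**.*.*.*.*.*****

*.*.**.*.*.*.*.*****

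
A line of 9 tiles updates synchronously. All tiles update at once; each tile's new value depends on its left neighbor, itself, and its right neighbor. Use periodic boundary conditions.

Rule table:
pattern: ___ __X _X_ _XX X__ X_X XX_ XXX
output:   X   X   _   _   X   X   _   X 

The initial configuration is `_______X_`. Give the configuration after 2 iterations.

XXXXXX_X_

iteration 1: XXXXXXX_X
iteration 2: XXXXXX_X_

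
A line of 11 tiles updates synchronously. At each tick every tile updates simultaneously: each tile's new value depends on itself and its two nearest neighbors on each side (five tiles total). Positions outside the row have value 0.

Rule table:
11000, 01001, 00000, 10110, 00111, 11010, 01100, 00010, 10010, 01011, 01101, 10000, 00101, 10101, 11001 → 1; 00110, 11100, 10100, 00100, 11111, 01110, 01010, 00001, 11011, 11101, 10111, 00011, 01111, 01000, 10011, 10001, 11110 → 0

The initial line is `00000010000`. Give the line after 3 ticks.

11110100111
10001010100
00011010001

00011010001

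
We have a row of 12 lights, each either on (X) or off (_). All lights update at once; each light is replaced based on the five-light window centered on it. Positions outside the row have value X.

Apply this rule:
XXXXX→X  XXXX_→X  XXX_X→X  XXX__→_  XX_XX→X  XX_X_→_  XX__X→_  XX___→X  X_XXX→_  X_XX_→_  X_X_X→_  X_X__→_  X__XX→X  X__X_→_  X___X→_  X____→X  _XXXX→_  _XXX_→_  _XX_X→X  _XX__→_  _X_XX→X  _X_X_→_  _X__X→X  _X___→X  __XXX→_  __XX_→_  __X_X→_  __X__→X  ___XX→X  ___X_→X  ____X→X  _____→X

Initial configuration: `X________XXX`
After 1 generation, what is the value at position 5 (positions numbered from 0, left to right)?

X

generation 1: _XXXXXXXX__X
position 5 holds X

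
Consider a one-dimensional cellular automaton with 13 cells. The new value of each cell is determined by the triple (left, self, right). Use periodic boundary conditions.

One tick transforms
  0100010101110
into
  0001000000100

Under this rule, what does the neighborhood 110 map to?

At position 11 the neighborhood is 110; the next row has 0 there.

0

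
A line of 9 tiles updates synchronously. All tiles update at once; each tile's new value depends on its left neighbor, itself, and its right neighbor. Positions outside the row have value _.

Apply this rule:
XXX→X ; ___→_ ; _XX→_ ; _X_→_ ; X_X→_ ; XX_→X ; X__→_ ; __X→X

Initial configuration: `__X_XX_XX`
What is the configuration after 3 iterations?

___X__X__

_X___X__X
X___X__X_
___X__X__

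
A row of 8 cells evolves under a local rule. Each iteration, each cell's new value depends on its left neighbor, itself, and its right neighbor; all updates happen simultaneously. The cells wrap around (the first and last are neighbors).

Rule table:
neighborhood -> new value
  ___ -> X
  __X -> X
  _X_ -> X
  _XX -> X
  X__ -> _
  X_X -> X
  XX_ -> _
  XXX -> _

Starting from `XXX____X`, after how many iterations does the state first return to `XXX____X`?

____XXXX
_XXXX___
XX____XX
___XXXX_
XXXX____
X____XXX
__XXXX__
XXX____X

8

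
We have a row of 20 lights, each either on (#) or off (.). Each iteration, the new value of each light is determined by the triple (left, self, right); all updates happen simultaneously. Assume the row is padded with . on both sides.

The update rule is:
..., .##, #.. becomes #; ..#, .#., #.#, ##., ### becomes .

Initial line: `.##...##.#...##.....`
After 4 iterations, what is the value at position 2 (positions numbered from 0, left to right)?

.#.##.#...##.#.#####
...#...##.#....#....
##..##.#...###..####
#.#.#...##.#..#.#...
position 2 holds #

#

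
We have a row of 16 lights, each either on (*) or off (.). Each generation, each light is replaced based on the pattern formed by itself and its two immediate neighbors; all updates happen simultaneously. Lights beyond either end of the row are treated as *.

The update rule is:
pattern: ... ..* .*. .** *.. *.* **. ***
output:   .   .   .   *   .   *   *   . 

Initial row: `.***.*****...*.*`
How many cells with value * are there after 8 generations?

**.***...*....**
.***.*........*.
**.**..........*
.****..........*
**..*..........*
.*.............*
*..............*
*..............*
count of *: 2

2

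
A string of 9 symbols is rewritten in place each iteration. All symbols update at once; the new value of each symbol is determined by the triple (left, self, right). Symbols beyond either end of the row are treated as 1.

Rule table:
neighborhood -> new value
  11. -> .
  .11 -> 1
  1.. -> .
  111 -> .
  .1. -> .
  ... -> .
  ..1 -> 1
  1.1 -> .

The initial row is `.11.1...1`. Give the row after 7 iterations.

.11..11..

iteration 1: .1.....11
iteration 2: ......11.
iteration 3: .....11..
iteration 4: ....11..1
iteration 5: ...11..11
iteration 6: ..11..11.
iteration 7: .11..11..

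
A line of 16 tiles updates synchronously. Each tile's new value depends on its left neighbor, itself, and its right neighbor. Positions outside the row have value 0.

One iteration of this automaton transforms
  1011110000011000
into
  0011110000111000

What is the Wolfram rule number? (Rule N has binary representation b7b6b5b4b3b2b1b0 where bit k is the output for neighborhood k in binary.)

202

position 3: 111 → 1  (bit 7 = 1)
position 5: 110 → 1  (bit 6 = 1)
position 1: 101 → 0  (bit 5 = 0)
position 6: 100 → 0  (bit 4 = 0)
position 2: 011 → 1  (bit 3 = 1)
position 0: 010 → 0  (bit 2 = 0)
position 10: 001 → 1  (bit 1 = 1)
position 7: 000 → 0  (bit 0 = 0)
bits b7..b0 = 11001010 = 202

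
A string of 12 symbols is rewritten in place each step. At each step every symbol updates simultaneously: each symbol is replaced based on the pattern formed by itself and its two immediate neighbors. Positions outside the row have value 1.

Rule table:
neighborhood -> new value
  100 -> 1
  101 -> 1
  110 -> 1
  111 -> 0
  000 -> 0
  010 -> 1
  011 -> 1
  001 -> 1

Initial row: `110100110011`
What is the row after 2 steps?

011111111110
110000000011

110000000011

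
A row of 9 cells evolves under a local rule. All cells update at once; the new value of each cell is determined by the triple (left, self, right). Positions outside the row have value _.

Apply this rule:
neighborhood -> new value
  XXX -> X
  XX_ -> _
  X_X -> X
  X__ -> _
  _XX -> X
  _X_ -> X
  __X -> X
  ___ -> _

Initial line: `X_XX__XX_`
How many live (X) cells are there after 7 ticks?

XXX__XX__
XX__XX___
X__XX____
X_XX_____
XXX______
XX_______
X________
count of X: 1

1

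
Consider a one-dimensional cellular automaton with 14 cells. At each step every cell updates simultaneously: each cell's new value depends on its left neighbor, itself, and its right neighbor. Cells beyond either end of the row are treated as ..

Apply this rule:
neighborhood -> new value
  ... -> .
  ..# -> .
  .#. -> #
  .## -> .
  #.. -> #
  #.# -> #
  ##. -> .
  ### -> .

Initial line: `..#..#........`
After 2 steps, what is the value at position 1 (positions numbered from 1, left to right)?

..##.##.......
....#..#......
position 1 holds .

.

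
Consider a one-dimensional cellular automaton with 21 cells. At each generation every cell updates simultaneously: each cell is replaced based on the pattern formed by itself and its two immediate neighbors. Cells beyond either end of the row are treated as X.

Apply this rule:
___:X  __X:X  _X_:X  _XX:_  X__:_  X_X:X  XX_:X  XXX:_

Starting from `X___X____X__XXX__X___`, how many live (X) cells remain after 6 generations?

X_XXX_XXXX_X__X_XX_XX
XX__XX___XXX_XXX_XX__
_X_X_X_XX__XX__XX_X_X
XXXXXXX_X_X_X_X_XXXX_
______XXXXXXXXXX___XX
_XXXXX_________X_XX__
count of X: 8

8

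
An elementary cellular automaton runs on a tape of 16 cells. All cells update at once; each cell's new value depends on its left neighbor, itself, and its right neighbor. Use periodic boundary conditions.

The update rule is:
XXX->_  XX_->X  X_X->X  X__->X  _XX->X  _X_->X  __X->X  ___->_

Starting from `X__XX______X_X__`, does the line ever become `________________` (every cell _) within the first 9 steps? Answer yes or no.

XXXXXX____XXXXXX
_____XX__XX_____
____XXXXXXXX____
___XX______XX___
__XXXX____XXXX__
_XX__XX__XX__XX_
XXXXXXXXXXXXXXXX
________________
all cells are _ at step 8

yes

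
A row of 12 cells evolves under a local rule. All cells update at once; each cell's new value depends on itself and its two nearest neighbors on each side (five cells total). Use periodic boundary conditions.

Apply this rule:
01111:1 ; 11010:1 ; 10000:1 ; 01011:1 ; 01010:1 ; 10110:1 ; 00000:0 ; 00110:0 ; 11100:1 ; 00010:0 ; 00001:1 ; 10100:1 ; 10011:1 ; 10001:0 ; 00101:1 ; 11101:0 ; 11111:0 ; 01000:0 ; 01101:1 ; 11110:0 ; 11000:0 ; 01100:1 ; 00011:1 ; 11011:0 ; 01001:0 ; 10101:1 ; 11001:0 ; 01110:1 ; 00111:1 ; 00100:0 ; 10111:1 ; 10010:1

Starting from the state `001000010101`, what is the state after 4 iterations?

111000001011

iteration 1: 010011011111
iteration 2: 110101011000
iteration 3: 011111111001
iteration 4: 111000001011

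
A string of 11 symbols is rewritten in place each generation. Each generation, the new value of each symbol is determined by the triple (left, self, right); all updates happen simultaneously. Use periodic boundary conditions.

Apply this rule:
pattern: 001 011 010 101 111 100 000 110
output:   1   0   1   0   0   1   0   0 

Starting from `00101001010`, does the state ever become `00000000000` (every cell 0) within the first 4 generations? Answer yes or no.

yes

generation 1: 01101111011
generation 2: 00000000000
all cells are 0 at generation 2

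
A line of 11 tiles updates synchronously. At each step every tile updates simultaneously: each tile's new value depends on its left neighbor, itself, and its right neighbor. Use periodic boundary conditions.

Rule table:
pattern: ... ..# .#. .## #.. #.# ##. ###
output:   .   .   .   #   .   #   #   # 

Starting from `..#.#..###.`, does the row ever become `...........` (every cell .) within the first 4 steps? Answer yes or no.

step 1: ...#...###.
step 2: .......###.
step 3: .......###.  (fixed point — unchanged through step 4)
step 4 is .......###., still not uniform .

no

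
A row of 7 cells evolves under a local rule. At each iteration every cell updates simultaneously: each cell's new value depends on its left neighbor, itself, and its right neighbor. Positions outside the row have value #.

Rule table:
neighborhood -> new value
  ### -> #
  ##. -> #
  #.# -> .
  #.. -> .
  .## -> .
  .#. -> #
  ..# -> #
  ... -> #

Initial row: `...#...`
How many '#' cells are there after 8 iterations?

3

.###.##
..##..#
.#.#.#.
.#.#.#.  (fixed point — unchanged through iteration 8)
count of #: 3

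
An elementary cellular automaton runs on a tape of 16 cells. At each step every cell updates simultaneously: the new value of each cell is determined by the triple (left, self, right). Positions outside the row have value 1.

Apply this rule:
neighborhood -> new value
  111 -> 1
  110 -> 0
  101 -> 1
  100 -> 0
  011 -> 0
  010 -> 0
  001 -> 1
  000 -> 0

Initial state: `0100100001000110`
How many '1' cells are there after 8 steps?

6

1001000010001001
0010000100010010
0100001000100101
1000010001001010
0000100010010101
0001000100101010
0010001001010101
0100010010101010
count of 1: 6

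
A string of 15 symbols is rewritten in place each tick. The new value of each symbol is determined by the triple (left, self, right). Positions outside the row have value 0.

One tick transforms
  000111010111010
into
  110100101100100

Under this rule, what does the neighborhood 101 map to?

1

At position 6 the neighborhood is 101; the next row has 1 there.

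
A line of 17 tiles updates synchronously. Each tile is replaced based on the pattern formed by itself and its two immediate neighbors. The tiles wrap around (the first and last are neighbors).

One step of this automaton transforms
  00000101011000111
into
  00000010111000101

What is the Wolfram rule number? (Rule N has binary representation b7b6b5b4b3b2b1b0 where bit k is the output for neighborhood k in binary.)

position 15: 111 → 0  (bit 7 = 0)
position 10: 110 → 1  (bit 6 = 1)
position 6: 101 → 1  (bit 5 = 1)
position 0: 100 → 0  (bit 4 = 0)
position 9: 011 → 1  (bit 3 = 1)
position 5: 010 → 0  (bit 2 = 0)
position 4: 001 → 0  (bit 1 = 0)
position 1: 000 → 0  (bit 0 = 0)
bits b7..b0 = 01101000 = 104

104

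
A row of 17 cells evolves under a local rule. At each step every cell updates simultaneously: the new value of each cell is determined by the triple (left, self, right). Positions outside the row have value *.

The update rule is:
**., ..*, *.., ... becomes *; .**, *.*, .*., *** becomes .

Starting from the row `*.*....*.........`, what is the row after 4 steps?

**...*...........

*..****.*********
***...*..........
..****.**********
**...*...........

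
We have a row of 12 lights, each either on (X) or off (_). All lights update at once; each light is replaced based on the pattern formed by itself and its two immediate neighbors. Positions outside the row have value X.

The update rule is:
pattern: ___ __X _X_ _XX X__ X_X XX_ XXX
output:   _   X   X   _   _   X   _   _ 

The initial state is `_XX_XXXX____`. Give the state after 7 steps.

X__X_______X
__XX______X_
_X_______XXX
XX______X___
_______XX__X
______X___X_
_____XX__XXX

_____XX__XXX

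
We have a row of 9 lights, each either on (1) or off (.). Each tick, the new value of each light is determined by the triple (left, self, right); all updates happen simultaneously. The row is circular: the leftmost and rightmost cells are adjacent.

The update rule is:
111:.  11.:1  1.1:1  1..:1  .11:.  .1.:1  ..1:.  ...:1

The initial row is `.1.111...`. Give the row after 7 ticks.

111..11..

.11..1111
1.11....1
11.1111..
.11...11.
..111..11
1...11..1
111..11..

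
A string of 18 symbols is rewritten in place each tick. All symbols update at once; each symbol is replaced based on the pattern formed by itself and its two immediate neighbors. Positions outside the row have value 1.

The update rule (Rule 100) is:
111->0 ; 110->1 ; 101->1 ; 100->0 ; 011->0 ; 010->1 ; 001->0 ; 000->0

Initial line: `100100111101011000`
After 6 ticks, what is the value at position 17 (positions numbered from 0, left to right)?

100100000111101000
100100000000111000
100100000000001000
100100000000001000  (fixed point — unchanged through tick 6)
position 17 holds 0

0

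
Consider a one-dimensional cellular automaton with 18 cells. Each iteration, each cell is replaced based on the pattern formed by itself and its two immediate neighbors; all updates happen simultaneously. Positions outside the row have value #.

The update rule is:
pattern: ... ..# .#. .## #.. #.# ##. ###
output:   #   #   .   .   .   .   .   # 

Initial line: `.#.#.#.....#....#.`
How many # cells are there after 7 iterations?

.......####..###..
.######.##..#.#..#
..####.....#....#.
.#.##..####..###..
......#.##..#.#..#
.#####.....#....#.
..###..####..###..
count of #: 10

10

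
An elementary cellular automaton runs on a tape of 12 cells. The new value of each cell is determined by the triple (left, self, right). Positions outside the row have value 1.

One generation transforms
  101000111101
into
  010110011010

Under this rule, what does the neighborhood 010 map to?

0

At position 2 the neighborhood is 010; the next row has 0 there.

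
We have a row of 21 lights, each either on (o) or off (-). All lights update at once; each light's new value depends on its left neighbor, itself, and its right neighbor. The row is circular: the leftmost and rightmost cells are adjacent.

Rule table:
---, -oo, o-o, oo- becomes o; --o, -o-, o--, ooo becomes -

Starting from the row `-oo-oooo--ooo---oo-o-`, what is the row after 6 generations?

o--ooo-ooo--ooo--o-o-

generation 1: -oooo--o--o-o-o-ooo--
generation 2: -o--o------o-o-oo-o-o
generation 3: o-----oooo--o-oooo-o-
generation 4: --ooo-o--o---oo--oo-o
generation 5: --o-oo-----o-oo--ooo-
generation 6: o--ooo-ooo--ooo--o-o-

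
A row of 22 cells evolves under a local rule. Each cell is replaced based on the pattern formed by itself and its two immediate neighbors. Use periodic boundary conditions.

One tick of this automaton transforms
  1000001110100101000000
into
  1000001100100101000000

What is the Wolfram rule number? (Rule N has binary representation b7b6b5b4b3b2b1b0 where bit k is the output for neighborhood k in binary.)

position 7: 111 → 1  (bit 7 = 1)
position 8: 110 → 0  (bit 6 = 0)
position 9: 101 → 0  (bit 5 = 0)
position 1: 100 → 0  (bit 4 = 0)
position 6: 011 → 1  (bit 3 = 1)
position 0: 010 → 1  (bit 2 = 1)
position 5: 001 → 0  (bit 1 = 0)
position 2: 000 → 0  (bit 0 = 0)
bits b7..b0 = 10001100 = 140

140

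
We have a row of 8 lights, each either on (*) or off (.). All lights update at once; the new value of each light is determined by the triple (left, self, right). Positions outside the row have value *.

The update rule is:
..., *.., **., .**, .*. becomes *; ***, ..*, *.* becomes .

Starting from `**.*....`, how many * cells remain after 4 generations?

generation 1: .*.****.
generation 2: .*.*..*.
generation 3: .*.**.*.
generation 4: .*.**.*.
count of *: 4

4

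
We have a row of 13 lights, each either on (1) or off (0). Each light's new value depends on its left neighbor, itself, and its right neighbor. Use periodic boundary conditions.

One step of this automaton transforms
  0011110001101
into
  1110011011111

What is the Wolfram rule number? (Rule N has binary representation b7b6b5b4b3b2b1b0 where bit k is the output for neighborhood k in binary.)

126

position 3: 111 → 0  (bit 7 = 0)
position 5: 110 → 1  (bit 6 = 1)
position 11: 101 → 1  (bit 5 = 1)
position 0: 100 → 1  (bit 4 = 1)
position 2: 011 → 1  (bit 3 = 1)
position 12: 010 → 1  (bit 2 = 1)
position 1: 001 → 1  (bit 1 = 1)
position 7: 000 → 0  (bit 0 = 0)
bits b7..b0 = 01111110 = 126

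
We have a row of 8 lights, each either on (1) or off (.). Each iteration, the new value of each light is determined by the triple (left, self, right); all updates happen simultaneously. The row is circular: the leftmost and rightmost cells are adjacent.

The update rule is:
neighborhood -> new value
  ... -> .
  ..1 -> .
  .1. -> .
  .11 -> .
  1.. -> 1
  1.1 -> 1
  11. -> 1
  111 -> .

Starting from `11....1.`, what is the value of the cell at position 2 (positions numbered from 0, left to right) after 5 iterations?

iteration 1: .11....1
iteration 2: 1.11....
iteration 3: .1.11...
iteration 4: ..1.11..
iteration 5: ...1.11.
position 2 holds .

.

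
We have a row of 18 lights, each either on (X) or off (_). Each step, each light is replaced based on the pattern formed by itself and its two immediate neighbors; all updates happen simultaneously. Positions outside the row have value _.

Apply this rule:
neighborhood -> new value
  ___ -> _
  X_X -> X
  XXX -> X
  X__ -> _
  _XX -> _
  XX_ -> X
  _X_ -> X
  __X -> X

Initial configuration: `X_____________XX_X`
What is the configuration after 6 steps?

step 1: X____________X_XXX
step 2: X___________XXX_XX
step 3: X__________X_XXX_X
step 4: X_________XXX_XXXX
step 5: X________X_XXX_XXX
step 6: X_______XXX_XXX_XX

X_______XXX_XXX_XX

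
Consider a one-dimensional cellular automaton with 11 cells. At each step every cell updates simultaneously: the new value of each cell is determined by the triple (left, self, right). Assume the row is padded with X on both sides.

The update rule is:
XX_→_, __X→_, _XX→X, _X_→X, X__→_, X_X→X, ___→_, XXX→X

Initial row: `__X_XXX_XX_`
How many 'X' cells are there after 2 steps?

7

__XXXX_XX_X
__XXX_XX_XX
count of X: 7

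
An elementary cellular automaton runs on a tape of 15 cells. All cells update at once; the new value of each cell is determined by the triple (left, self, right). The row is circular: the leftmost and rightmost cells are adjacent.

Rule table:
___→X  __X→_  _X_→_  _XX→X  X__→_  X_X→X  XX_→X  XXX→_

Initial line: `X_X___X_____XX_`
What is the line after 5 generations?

X_XX__X_X___X__

_X__X___XXX_XXX
X_____X_X_XXX_X
X_XXX__X_XX_XXX
XXX_X___XXXXX__
X_XX__X_X___X__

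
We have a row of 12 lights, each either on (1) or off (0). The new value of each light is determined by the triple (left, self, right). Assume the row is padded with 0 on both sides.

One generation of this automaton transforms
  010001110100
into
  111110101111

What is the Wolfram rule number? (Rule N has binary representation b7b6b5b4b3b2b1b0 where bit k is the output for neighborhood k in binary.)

position 6: 111 → 1  (bit 7 = 1)
position 7: 110 → 0  (bit 6 = 0)
position 8: 101 → 1  (bit 5 = 1)
position 2: 100 → 1  (bit 4 = 1)
position 5: 011 → 0  (bit 3 = 0)
position 1: 010 → 1  (bit 2 = 1)
position 0: 001 → 1  (bit 1 = 1)
position 3: 000 → 1  (bit 0 = 1)
bits b7..b0 = 10110111 = 183

183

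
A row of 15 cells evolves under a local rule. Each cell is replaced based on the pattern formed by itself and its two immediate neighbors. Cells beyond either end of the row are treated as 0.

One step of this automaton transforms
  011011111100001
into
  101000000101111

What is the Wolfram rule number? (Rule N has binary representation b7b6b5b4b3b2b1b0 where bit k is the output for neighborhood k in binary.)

position 5: 111 → 0  (bit 7 = 0)
position 2: 110 → 1  (bit 6 = 1)
position 3: 101 → 0  (bit 5 = 0)
position 10: 100 → 0  (bit 4 = 0)
position 1: 011 → 0  (bit 3 = 0)
position 14: 010 → 1  (bit 2 = 1)
position 0: 001 → 1  (bit 1 = 1)
position 11: 000 → 1  (bit 0 = 1)
bits b7..b0 = 01000111 = 71

71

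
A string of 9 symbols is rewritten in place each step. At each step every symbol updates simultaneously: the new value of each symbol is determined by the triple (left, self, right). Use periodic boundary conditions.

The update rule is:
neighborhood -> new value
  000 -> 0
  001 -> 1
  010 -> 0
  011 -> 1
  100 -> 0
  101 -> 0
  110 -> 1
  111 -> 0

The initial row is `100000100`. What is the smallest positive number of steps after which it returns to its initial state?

000001001
000010010
000100100
001001000
010010000
100100000
001000001
010000010
100000100

9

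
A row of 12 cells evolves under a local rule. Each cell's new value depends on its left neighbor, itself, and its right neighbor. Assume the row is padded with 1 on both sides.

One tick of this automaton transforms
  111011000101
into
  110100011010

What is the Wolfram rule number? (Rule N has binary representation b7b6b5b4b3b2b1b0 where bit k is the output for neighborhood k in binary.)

163

position 0: 111 → 1  (bit 7 = 1)
position 2: 110 → 0  (bit 6 = 0)
position 3: 101 → 1  (bit 5 = 1)
position 6: 100 → 0  (bit 4 = 0)
position 4: 011 → 0  (bit 3 = 0)
position 9: 010 → 0  (bit 2 = 0)
position 8: 001 → 1  (bit 1 = 1)
position 7: 000 → 1  (bit 0 = 1)
bits b7..b0 = 10100011 = 163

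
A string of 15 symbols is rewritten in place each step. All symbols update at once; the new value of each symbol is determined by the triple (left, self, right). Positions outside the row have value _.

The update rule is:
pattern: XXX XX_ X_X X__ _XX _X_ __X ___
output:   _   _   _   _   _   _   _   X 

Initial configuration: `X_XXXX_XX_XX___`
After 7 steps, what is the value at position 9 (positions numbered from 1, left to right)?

_____________XX
XXXXXXXXXXXX___
_____________XX  (repeats step 1; period 2)
step 7: _____________XX
position 9 holds _

_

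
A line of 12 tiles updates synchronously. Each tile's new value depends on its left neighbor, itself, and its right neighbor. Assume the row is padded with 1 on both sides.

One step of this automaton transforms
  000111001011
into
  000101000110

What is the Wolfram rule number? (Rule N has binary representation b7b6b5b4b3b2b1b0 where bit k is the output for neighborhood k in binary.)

104

position 4: 111 → 0  (bit 7 = 0)
position 5: 110 → 1  (bit 6 = 1)
position 9: 101 → 1  (bit 5 = 1)
position 0: 100 → 0  (bit 4 = 0)
position 3: 011 → 1  (bit 3 = 1)
position 8: 010 → 0  (bit 2 = 0)
position 2: 001 → 0  (bit 1 = 0)
position 1: 000 → 0  (bit 0 = 0)
bits b7..b0 = 01101000 = 104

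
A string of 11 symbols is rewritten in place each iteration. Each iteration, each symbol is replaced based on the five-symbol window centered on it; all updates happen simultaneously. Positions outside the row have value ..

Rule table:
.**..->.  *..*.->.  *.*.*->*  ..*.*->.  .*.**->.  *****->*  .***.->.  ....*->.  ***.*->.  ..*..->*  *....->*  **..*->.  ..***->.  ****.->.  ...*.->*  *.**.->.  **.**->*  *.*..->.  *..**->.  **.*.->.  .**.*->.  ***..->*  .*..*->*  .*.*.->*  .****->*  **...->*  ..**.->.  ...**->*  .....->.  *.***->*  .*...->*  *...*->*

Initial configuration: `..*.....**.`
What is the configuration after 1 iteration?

.****..*..*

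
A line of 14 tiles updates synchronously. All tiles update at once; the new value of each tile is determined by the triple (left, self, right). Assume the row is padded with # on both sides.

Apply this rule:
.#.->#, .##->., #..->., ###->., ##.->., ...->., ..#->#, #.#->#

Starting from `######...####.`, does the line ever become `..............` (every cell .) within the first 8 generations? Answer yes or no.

........#....#
.......##...#.
......#....###
.....##...#...
....#....##..#
...##...#...#.
..#....##..###
.##...#...#...
generation 8 is .##...#...#..., still not uniform .

no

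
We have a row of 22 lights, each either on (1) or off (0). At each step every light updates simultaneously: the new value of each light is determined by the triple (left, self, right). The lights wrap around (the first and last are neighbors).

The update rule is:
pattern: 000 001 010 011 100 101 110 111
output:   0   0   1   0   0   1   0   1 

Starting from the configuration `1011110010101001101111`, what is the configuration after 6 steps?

step 1: 0101100011111000010111
step 2: 1110000001110000011010
step 3: 0100000000100000000111
step 4: 1100000000100000000010
step 5: 0000000000100000000011
step 6: 0000000000100000000000

0000000000100000000000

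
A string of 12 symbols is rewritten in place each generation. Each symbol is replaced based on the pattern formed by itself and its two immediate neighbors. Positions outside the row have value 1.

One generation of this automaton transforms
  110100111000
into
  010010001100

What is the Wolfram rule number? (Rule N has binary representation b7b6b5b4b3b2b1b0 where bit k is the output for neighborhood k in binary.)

80

position 0: 111 → 0  (bit 7 = 0)
position 1: 110 → 1  (bit 6 = 1)
position 2: 101 → 0  (bit 5 = 0)
position 4: 100 → 1  (bit 4 = 1)
position 6: 011 → 0  (bit 3 = 0)
position 3: 010 → 0  (bit 2 = 0)
position 5: 001 → 0  (bit 1 = 0)
position 10: 000 → 0  (bit 0 = 0)
bits b7..b0 = 01010000 = 80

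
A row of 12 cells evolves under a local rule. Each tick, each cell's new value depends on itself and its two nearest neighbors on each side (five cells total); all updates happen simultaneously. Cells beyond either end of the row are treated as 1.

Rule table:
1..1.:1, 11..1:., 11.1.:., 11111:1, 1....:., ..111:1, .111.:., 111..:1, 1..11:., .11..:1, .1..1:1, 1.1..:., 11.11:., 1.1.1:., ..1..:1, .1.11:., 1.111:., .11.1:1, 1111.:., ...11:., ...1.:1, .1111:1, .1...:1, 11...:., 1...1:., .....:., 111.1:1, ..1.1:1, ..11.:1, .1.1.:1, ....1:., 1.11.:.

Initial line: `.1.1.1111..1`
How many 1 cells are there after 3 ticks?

2

tick 1: ..1...1.1..1
tick 2: .111.111.1.1
tick 3: ...1...1....
count of 1: 2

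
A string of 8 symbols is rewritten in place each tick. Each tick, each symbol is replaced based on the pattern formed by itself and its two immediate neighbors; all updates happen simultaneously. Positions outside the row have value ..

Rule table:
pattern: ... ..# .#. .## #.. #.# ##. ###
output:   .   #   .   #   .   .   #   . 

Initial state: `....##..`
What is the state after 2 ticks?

..##.#..

...###..
..##.#..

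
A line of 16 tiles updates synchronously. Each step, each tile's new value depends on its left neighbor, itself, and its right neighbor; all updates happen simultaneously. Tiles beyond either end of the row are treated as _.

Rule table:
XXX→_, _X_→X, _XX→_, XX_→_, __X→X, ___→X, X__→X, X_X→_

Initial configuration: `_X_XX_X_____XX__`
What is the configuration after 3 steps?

step 1: XX____XXXXXX__XX
step 2: __XXXX______XX__
step 3: XX____XXXXXX__XX

XX____XXXXXX__XX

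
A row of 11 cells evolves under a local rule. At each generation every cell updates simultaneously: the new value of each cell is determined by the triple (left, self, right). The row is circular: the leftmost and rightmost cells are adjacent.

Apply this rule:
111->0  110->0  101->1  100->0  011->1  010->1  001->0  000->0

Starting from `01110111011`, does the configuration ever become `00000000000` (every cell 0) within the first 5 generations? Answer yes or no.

11001100110
10001000101
00001000111
00001000100
00001000100
generation 5 is 00001000100, still not uniform 0

no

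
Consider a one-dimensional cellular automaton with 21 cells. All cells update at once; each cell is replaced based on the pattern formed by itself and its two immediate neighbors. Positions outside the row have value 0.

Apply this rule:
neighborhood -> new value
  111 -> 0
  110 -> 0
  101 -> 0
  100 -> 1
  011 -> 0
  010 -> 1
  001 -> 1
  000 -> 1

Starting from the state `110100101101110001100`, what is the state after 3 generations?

generation 1: 000111100000001110011
generation 2: 111000011111110001100
generation 3: 000111100000001110011

000111100000001110011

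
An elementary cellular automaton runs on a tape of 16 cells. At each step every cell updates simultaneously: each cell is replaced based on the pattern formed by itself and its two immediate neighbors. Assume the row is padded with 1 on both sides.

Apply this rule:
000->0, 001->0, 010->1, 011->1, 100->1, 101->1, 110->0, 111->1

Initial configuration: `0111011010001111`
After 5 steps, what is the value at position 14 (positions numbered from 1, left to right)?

step 1: 1110110111001111
step 2: 1101101110101111
step 3: 1011011101111111
step 4: 0110111011111111
step 5: 1101110111111111
position 14 holds 1

1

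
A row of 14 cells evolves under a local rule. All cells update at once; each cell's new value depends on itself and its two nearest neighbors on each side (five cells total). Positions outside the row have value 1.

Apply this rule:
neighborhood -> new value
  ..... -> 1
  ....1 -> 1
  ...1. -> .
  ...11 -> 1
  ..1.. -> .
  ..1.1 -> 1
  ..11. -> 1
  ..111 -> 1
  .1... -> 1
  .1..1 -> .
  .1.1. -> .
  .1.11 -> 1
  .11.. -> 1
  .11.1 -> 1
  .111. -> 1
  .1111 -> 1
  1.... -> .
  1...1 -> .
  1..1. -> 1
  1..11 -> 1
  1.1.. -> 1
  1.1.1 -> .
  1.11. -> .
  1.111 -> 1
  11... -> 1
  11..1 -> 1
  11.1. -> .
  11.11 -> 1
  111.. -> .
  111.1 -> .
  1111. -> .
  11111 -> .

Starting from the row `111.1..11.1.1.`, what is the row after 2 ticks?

....1.111....1
1.1.1111.1.111

1.1.1111.1.111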